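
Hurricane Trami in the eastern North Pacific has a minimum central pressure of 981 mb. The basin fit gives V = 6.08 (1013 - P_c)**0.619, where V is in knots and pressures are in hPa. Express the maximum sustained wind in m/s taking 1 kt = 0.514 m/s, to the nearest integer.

ΔP = 1013 − 981 = 32 mb.
V ≈ 6.08 × 32^0.619 = 6.08 × 8.545 ≈ 51.951 kt.
51.951 × 0.514 ≈ 26.70 m/s → 27 m/s.

27 m/s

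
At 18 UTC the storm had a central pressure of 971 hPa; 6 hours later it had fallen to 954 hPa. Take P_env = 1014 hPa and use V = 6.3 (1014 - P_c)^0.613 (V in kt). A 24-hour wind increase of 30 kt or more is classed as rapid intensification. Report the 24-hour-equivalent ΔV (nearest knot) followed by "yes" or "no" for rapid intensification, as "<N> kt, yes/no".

V₁: ΔP = 43, V ≈ 6.3 × 43^0.613 ≈ 63.19 kt.
V₂: ΔP = 60, V ≈ 6.3 × 60^0.613 ≈ 77.51 kt.
ΔV over 6 h = 14.32 kt → 24 h equivalent = 14.32 × 24/6 ≈ 57.28 kt.
57 kt ≥ 30 kt ⇒ rapid intensification.

57 kt, yes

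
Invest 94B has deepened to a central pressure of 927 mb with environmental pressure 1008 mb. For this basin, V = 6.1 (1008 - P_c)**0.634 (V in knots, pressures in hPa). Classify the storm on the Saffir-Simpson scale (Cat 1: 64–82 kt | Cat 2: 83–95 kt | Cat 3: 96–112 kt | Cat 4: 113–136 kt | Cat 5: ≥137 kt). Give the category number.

ΔP = 1008 − 927 = 81 mb.
V ≈ 6.1 × 81^0.634 = 6.1 × 16.22 ≈ 99 kt.
99 kt falls in the Category 3 band.

3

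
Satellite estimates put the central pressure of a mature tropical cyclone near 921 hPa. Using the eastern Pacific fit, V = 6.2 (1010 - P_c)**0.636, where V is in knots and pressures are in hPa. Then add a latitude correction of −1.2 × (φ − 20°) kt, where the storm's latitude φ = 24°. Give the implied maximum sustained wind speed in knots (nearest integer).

ΔP = 1010 − 921 = 89 hPa.
89^0.636 ≈ 17.370.
V ≈ 6.2 × 17.370 ≈ 107.7 kt.
Latitude correction: −1.2 × (24 − 20) = -4.8 kt.
Corrected V ≈ 102.9 kt → 103 kt.

103 kt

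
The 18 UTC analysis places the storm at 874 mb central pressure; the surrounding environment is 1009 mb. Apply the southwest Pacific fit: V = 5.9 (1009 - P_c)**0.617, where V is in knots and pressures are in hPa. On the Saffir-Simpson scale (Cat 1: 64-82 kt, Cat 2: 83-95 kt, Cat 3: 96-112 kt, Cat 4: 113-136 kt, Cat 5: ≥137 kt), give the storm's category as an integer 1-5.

ΔP = 1009 − 874 = 135 mb.
V ≈ 5.9 × 135^0.617 = 5.9 × 20.63 ≈ 122 kt.
122 kt falls in the Category 4 band.

4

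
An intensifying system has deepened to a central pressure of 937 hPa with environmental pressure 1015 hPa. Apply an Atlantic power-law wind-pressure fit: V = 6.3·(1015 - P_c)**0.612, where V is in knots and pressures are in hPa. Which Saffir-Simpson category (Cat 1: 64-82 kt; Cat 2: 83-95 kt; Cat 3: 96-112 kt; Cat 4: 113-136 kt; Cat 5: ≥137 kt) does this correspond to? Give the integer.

2

ΔP = 1015 − 937 = 78 hPa.
V ≈ 6.3 × 78^0.612 = 6.3 × 14.39 ≈ 91 kt.
91 kt falls in the Category 2 band.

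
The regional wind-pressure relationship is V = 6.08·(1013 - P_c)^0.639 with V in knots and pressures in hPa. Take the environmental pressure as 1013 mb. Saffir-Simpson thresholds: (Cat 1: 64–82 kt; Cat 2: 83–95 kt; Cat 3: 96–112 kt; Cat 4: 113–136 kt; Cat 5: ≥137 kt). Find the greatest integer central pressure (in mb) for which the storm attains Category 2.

Category 2 begins at V = 83 kt.
Required ΔP = (83/6.08)^(1/0.639) = 13.651^1.565 ≈ 59.77 mb.
P_c ≤ 1013 − 59.77 = 953.23, so the highest integer P_c is 953 mb.

953 mb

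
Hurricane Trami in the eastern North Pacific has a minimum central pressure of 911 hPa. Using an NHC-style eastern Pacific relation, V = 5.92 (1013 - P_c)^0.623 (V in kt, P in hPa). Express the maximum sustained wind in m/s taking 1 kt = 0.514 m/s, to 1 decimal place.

54.3 m/s

ΔP = 1013 − 911 = 102 hPa.
V ≈ 5.92 × 102^0.623 = 5.92 × 17.838 ≈ 105.604 kt.
105.604 × 0.514 ≈ 54.28 m/s → 54.3 m/s.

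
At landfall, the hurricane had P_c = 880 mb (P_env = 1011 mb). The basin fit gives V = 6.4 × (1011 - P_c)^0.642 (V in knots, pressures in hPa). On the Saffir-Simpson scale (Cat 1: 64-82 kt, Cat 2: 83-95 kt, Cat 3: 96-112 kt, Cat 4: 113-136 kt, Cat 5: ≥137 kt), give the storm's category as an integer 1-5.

5

ΔP = 1011 − 880 = 131 mb.
V ≈ 6.4 × 131^0.642 = 6.4 × 22.87 ≈ 146 kt.
146 kt falls in the Category 5 band.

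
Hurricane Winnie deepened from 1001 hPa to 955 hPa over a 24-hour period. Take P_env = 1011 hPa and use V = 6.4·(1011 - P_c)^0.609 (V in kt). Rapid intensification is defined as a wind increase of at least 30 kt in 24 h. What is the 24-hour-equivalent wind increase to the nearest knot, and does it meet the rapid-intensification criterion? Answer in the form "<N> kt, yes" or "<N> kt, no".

48 kt, yes

V₁: ΔP = 10, V ≈ 6.4 × 10^0.609 ≈ 26.01 kt.
V₂: ΔP = 56, V ≈ 6.4 × 56^0.609 ≈ 74.27 kt.
ΔV over 24 h = 48.26 kt → 24 h equivalent = 48.26 × 24/24 ≈ 48.26 kt.
48 kt ≥ 30 kt ⇒ rapid intensification.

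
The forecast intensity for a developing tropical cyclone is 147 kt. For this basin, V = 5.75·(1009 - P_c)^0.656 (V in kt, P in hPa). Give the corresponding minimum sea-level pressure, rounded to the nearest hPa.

ΔP = (V / 5.75)^(1/0.656) = (147/5.75)^1.524.
147/5.75 = 25.565; 25.565^1.524 ≈ 139.90 hPa.
P_c = 1009 − 139.90 = 869.10 ≈ 869 hPa.

869 hPa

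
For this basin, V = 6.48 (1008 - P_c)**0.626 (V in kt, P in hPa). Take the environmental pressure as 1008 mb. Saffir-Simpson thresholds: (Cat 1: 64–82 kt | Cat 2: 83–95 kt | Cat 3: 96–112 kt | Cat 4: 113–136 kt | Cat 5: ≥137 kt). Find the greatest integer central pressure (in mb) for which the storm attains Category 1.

969 mb

Category 1 begins at V = 64 kt.
Required ΔP = (64/6.48)^(1/0.626) = 9.877^1.597 ≈ 38.80 mb.
P_c ≤ 1008 − 38.80 = 969.20, so the highest integer P_c is 969 mb.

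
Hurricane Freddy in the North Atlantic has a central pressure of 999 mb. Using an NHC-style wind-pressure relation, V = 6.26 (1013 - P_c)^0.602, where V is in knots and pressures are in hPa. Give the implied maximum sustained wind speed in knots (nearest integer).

31 kt

ΔP = 1013 − 999 = 14 mb.
14^0.602 ≈ 4.897.
V ≈ 6.26 × 4.897 ≈ 30.7 kt.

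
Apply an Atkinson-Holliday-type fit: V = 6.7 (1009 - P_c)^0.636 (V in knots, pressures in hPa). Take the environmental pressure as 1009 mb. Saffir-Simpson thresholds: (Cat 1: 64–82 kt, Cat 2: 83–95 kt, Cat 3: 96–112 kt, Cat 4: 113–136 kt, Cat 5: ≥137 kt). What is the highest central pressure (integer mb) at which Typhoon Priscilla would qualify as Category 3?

Category 3 begins at V = 96 kt.
Required ΔP = (96/6.7)^(1/0.636) = 14.328^1.572 ≈ 65.75 mb.
P_c ≤ 1009 − 65.75 = 943.25, so the highest integer P_c is 943 mb.

943 mb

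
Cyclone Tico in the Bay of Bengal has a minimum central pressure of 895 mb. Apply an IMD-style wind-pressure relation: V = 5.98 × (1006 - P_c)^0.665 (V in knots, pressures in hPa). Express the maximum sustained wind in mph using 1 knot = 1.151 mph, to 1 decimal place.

157.7 mph

ΔP = 1006 − 895 = 111 mb.
V ≈ 5.98 × 111^0.665 = 5.98 × 22.916 ≈ 137.038 kt.
137.038 × 1.151 ≈ 157.73 mph → 157.7 mph.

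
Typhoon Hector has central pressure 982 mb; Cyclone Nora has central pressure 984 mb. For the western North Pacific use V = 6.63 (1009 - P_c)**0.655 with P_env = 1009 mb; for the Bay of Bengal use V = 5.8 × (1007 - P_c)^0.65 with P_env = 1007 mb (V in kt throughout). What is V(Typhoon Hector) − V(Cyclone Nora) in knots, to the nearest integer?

13 kt

Typhoon Hector: ΔP = 27; V ≈ 6.63 × 27^0.655 ≈ 57.42 kt.
Cyclone Nora: ΔP = 23; V ≈ 5.8 × 23^0.65 ≈ 44.52 kt.
Difference ≈ 57.42 − 44.52 = 12.90 → 13 kt.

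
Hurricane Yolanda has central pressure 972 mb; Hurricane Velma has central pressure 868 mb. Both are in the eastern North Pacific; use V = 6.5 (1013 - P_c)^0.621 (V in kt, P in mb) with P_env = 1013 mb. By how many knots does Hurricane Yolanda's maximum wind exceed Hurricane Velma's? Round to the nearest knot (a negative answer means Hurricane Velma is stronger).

-78 kt

Hurricane Yolanda: ΔP = 41; V ≈ 6.5 × 41^0.621 ≈ 65.23 kt.
Hurricane Velma: ΔP = 145; V ≈ 6.5 × 145^0.621 ≈ 142.93 kt.
Difference ≈ 65.23 − 142.93 = -77.70 → -78 kt.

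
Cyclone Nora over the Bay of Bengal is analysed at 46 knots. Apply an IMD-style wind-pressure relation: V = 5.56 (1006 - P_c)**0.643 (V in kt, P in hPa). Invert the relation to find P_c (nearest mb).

ΔP = (V / 5.56)^(1/0.643) = (46/5.56)^1.555.
46/5.56 = 8.273; 8.273^1.555 ≈ 26.74 mb.
P_c = 1006 − 26.74 = 979.26 ≈ 979 mb.

979 mb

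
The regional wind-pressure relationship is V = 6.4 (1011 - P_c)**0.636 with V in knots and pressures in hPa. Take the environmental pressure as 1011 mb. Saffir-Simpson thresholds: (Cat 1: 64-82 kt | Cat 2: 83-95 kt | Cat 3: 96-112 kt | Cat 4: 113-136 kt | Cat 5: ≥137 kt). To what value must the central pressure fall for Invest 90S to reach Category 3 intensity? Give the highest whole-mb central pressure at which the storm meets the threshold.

940 mb

Category 3 begins at V = 96 kt.
Required ΔP = (96/6.4)^(1/0.636) = 15.000^1.572 ≈ 70.66 mb.
P_c ≤ 1011 − 70.66 = 940.34, so the highest integer P_c is 940 mb.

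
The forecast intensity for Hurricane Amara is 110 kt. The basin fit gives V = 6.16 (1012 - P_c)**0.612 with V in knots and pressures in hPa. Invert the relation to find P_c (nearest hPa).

901 hPa

ΔP = (V / 6.16)^(1/0.612) = (110/6.16)^1.634.
110/6.16 = 17.857; 17.857^1.634 ≈ 111.03 hPa.
P_c = 1012 − 111.03 = 900.97 ≈ 901 hPa.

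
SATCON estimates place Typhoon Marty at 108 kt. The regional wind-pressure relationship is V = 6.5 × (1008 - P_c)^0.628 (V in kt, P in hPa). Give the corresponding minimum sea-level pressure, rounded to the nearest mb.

ΔP = (V / 6.5)^(1/0.628) = (108/6.5)^1.592.
108/6.5 = 16.615; 16.615^1.592 ≈ 87.80 mb.
P_c = 1008 − 87.80 = 920.20 ≈ 920 mb.

920 mb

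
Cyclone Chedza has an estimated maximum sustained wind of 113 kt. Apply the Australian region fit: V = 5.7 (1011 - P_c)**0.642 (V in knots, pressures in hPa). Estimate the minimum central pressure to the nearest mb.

906 mb

ΔP = (V / 5.7)^(1/0.642) = (113/5.7)^1.558.
113/5.7 = 19.825; 19.825^1.558 ≈ 104.85 mb.
P_c = 1011 − 104.85 = 906.15 ≈ 906 mb.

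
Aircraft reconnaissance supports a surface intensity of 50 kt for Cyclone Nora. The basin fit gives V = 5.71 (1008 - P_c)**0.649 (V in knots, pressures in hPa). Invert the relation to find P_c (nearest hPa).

980 hPa

ΔP = (V / 5.71)^(1/0.649) = (50/5.71)^1.541.
50/5.71 = 8.757; 8.757^1.541 ≈ 28.31 hPa.
P_c = 1008 − 28.31 = 979.69 ≈ 980 hPa.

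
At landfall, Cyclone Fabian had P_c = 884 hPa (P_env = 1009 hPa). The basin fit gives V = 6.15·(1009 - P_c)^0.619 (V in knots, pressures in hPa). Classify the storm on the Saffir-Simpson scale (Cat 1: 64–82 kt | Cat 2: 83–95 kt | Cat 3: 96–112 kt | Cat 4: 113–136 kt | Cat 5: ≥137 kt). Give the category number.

ΔP = 1009 − 884 = 125 hPa.
V ≈ 6.15 × 125^0.619 = 6.15 × 19.86 ≈ 122 kt.
122 kt falls in the Category 4 band.

4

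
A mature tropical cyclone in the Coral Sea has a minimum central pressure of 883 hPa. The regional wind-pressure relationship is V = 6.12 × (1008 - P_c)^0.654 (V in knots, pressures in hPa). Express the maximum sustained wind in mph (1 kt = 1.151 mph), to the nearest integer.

166 mph

ΔP = 1008 − 883 = 125 hPa.
V ≈ 6.12 × 125^0.654 = 6.12 × 23.517 ≈ 143.923 kt.
143.923 × 1.151 ≈ 165.66 mph → 166 mph.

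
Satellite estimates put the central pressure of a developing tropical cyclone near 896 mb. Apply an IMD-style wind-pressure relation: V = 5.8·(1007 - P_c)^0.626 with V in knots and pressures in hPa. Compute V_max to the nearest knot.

ΔP = 1007 − 896 = 111 mb.
111^0.626 ≈ 19.071.
V ≈ 5.8 × 19.071 ≈ 110.6 kt.

111 kt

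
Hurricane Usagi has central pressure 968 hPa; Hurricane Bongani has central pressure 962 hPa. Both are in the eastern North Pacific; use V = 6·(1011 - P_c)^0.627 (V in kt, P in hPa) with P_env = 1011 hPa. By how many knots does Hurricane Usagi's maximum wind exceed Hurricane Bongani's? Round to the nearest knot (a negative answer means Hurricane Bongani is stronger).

Hurricane Usagi: ΔP = 43; V ≈ 6 × 43^0.627 ≈ 63.44 kt.
Hurricane Bongani: ΔP = 49; V ≈ 6 × 49^0.627 ≈ 68.85 kt.
Difference ≈ 63.44 − 68.85 = -5.41 → -5 kt.

-5 kt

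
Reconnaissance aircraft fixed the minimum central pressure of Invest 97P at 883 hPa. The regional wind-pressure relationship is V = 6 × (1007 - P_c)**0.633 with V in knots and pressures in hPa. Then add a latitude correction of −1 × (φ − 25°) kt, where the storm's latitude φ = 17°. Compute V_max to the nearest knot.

135 kt

ΔP = 1007 − 883 = 124 hPa.
124^0.633 ≈ 21.142.
V ≈ 6 × 21.142 ≈ 126.8 kt.
Latitude correction: −1 × (17 − 25) = 8 kt.
Corrected V ≈ 134.8 kt → 135 kt.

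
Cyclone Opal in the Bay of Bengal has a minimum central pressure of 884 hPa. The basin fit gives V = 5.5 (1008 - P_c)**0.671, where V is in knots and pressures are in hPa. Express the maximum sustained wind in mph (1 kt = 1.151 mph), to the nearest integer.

161 mph

ΔP = 1008 − 884 = 124 hPa.
V ≈ 5.5 × 124^0.671 = 5.5 × 25.391 ≈ 139.652 kt.
139.652 × 1.151 ≈ 160.74 mph → 161 mph.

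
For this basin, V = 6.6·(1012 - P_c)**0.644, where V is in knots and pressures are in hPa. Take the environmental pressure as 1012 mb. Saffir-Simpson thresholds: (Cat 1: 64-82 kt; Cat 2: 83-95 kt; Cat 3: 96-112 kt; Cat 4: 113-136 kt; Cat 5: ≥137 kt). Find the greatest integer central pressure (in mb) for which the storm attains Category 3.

948 mb

Category 3 begins at V = 96 kt.
Required ΔP = (96/6.6)^(1/0.644) = 14.545^1.553 ≈ 63.90 mb.
P_c ≤ 1012 − 63.90 = 948.10, so the highest integer P_c is 948 mb.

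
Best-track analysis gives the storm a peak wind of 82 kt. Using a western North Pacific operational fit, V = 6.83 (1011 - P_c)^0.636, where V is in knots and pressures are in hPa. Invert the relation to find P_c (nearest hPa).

961 hPa

ΔP = (V / 6.83)^(1/0.636) = (82/6.83)^1.572.
82/6.83 = 12.006; 12.006^1.572 ≈ 49.79 hPa.
P_c = 1011 − 49.79 = 961.21 ≈ 961 hPa.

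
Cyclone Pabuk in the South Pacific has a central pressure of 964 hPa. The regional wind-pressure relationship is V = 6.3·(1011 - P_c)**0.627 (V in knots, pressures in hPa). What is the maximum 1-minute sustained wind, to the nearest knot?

70 kt

ΔP = 1011 − 964 = 47 hPa.
47^0.627 ≈ 11.179.
V ≈ 6.3 × 11.179 ≈ 70.4 kt.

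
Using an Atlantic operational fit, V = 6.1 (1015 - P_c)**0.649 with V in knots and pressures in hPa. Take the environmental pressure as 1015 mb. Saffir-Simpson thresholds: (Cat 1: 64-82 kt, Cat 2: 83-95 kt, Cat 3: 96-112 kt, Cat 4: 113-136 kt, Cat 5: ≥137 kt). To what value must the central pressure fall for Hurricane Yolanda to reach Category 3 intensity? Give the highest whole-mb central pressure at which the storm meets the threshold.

Category 3 begins at V = 96 kt.
Required ΔP = (96/6.1)^(1/0.649) = 15.738^1.541 ≈ 69.87 mb.
P_c ≤ 1015 − 69.87 = 945.13, so the highest integer P_c is 945 mb.

945 mb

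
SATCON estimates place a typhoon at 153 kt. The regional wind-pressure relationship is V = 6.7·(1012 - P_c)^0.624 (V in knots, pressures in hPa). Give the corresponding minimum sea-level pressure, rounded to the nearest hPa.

862 hPa

ΔP = (V / 6.7)^(1/0.624) = (153/6.7)^1.603.
153/6.7 = 22.836; 22.836^1.603 ≈ 150.41 hPa.
P_c = 1012 − 150.41 = 861.59 ≈ 862 hPa.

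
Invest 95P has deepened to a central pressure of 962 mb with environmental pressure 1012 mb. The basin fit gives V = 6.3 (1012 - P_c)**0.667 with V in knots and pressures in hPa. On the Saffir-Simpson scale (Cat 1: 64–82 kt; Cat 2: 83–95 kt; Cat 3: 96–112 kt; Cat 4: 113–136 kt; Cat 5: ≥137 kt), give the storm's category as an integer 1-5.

ΔP = 1012 − 962 = 50 mb.
V ≈ 6.3 × 50^0.667 = 6.3 × 13.59 ≈ 86 kt.
86 kt falls in the Category 2 band.

2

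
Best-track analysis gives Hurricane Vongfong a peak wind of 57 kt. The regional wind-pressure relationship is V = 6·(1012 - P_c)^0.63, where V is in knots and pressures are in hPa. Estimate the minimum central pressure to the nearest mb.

976 mb

ΔP = (V / 6)^(1/0.63) = (57/6)^1.587.
57/6 = 9.500; 9.500^1.587 ≈ 35.64 mb.
P_c = 1012 − 35.64 = 976.36 ≈ 976 mb.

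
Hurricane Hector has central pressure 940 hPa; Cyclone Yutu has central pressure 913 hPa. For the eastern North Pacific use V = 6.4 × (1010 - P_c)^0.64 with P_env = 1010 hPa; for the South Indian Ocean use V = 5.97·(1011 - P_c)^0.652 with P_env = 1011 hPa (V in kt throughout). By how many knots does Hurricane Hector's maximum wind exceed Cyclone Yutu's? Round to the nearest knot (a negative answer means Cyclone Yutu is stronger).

-22 kt

Hurricane Hector: ΔP = 70; V ≈ 6.4 × 70^0.64 ≈ 97.06 kt.
Cyclone Yutu: ΔP = 98; V ≈ 5.97 × 98^0.652 ≈ 118.65 kt.
Difference ≈ 97.06 − 118.65 = -21.59 → -22 kt.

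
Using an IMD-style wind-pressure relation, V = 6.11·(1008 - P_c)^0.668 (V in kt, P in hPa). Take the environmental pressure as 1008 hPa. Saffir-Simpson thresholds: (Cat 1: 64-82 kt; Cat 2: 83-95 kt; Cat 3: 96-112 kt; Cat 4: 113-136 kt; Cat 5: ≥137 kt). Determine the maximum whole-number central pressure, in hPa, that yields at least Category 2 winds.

958 hPa

Category 2 begins at V = 83 kt.
Required ΔP = (83/6.11)^(1/0.668) = 13.584^1.497 ≈ 49.68 hPa.
P_c ≤ 1008 − 49.68 = 958.32, so the highest integer P_c is 958 hPa.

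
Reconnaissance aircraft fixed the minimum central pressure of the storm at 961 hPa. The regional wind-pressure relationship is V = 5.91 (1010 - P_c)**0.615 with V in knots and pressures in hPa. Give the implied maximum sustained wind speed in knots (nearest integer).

65 kt

ΔP = 1010 − 961 = 49 hPa.
49^0.615 ≈ 10.951.
V ≈ 5.91 × 10.951 ≈ 64.7 kt.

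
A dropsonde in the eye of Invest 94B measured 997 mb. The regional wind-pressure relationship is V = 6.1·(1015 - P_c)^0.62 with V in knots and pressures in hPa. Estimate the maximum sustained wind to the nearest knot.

37 kt

ΔP = 1015 − 997 = 18 mb.
18^0.62 ≈ 6.002.
V ≈ 6.1 × 6.002 ≈ 36.6 kt.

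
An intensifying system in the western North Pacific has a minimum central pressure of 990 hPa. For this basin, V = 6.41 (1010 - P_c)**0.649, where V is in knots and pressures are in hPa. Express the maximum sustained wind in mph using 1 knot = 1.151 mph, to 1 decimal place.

51.6 mph

ΔP = 1010 − 990 = 20 hPa.
V ≈ 6.41 × 20^0.649 = 6.41 × 6.988 ≈ 44.795 kt.
44.795 × 1.151 ≈ 51.56 mph → 51.6 mph.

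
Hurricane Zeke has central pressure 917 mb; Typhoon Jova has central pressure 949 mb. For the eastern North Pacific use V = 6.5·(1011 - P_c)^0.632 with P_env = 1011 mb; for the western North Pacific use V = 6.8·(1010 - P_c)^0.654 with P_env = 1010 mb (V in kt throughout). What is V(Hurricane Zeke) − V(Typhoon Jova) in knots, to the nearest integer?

15 kt

Hurricane Zeke: ΔP = 94; V ≈ 6.5 × 94^0.632 ≈ 114.80 kt.
Typhoon Jova: ΔP = 61; V ≈ 6.8 × 61^0.654 ≈ 100.03 kt.
Difference ≈ 114.80 − 100.03 = 14.77 → 15 kt.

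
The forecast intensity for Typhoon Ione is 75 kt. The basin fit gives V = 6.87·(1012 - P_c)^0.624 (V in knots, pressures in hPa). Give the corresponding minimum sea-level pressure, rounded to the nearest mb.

ΔP = (V / 6.87)^(1/0.624) = (75/6.87)^1.603.
75/6.87 = 10.917; 10.917^1.603 ≈ 46.09 mb.
P_c = 1012 − 46.09 = 965.91 ≈ 966 mb.

966 mb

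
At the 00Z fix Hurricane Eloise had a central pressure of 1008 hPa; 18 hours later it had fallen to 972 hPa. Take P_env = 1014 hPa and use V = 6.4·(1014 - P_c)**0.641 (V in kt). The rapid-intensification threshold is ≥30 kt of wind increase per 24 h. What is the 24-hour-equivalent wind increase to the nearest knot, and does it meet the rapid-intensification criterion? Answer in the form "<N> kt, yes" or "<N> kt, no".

67 kt, yes

V₁: ΔP = 6, V ≈ 6.4 × 6^0.641 ≈ 20.18 kt.
V₂: ΔP = 42, V ≈ 6.4 × 42^0.641 ≈ 70.26 kt.
ΔV over 18 h = 50.08 kt → 24 h equivalent = 50.08 × 24/18 ≈ 66.77 kt.
67 kt ≥ 30 kt ⇒ rapid intensification.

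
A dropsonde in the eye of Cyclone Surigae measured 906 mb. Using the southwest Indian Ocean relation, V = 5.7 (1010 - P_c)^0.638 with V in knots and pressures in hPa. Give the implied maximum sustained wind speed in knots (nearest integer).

110 kt

ΔP = 1010 − 906 = 104 mb.
104^0.638 ≈ 19.358.
V ≈ 5.7 × 19.358 ≈ 110.3 kt.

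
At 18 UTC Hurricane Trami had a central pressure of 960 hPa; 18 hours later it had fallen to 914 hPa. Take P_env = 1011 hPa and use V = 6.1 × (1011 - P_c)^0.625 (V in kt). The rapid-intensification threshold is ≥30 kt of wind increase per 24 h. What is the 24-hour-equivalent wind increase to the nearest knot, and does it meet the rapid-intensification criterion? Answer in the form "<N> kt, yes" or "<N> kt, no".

47 kt, yes

V₁: ΔP = 51, V ≈ 6.1 × 51^0.625 ≈ 71.21 kt.
V₂: ΔP = 97, V ≈ 6.1 × 97^0.625 ≈ 106.43 kt.
ΔV over 18 h = 35.22 kt → 24 h equivalent = 35.22 × 24/18 ≈ 46.96 kt.
47 kt ≥ 30 kt ⇒ rapid intensification.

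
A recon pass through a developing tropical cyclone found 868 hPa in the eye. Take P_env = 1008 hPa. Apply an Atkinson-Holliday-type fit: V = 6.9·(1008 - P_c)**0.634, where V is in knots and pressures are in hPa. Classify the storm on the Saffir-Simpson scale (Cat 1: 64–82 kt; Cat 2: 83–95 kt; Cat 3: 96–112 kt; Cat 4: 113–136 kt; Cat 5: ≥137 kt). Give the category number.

ΔP = 1008 − 868 = 140 hPa.
V ≈ 6.9 × 140^0.634 = 6.9 × 22.94 ≈ 158 kt.
158 kt falls in the Category 5 band.

5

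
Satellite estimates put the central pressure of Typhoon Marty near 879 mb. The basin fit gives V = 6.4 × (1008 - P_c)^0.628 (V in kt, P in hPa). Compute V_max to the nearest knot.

135 kt

ΔP = 1008 − 879 = 129 mb.
129^0.628 ≈ 21.157.
V ≈ 6.4 × 21.157 ≈ 135.4 kt.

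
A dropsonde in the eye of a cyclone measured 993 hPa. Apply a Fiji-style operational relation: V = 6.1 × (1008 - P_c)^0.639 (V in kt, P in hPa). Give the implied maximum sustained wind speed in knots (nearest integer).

ΔP = 1008 − 993 = 15 hPa.
15^0.639 ≈ 5.643.
V ≈ 6.1 × 5.643 ≈ 34.4 kt.

34 kt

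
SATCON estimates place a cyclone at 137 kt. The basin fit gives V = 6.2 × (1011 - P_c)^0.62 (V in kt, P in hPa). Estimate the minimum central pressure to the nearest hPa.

864 hPa

ΔP = (V / 6.2)^(1/0.62) = (137/6.2)^1.613.
137/6.2 = 22.097; 22.097^1.613 ≈ 147.32 hPa.
P_c = 1011 − 147.32 = 863.68 ≈ 864 hPa.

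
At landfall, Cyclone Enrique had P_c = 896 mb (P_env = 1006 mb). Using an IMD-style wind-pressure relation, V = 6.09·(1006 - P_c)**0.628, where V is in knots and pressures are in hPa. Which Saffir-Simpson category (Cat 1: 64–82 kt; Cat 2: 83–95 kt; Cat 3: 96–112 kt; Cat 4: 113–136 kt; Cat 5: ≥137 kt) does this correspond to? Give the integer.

ΔP = 1006 − 896 = 110 mb.
V ≈ 6.09 × 110^0.628 = 6.09 × 19.14 ≈ 117 kt.
117 kt falls in the Category 4 band.

4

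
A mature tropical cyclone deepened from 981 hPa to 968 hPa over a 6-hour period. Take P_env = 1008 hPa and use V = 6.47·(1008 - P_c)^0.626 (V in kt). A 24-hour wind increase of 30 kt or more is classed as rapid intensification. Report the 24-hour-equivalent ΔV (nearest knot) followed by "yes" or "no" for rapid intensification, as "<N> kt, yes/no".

V₁: ΔP = 27, V ≈ 6.47 × 27^0.626 ≈ 50.93 kt.
V₂: ΔP = 40, V ≈ 6.47 × 40^0.626 ≈ 65.13 kt.
ΔV over 6 h = 14.20 kt → 24 h equivalent = 14.20 × 24/6 ≈ 56.80 kt.
57 kt ≥ 30 kt ⇒ rapid intensification.

57 kt, yes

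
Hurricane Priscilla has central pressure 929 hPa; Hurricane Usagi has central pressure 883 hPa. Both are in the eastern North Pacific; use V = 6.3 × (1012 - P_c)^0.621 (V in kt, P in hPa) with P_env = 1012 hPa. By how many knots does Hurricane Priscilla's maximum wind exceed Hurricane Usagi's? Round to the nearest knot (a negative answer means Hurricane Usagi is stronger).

-31 kt

Hurricane Priscilla: ΔP = 83; V ≈ 6.3 × 83^0.621 ≈ 97.97 kt.
Hurricane Usagi: ΔP = 129; V ≈ 6.3 × 129^0.621 ≈ 128.83 kt.
Difference ≈ 97.97 − 128.83 = -30.86 → -31 kt.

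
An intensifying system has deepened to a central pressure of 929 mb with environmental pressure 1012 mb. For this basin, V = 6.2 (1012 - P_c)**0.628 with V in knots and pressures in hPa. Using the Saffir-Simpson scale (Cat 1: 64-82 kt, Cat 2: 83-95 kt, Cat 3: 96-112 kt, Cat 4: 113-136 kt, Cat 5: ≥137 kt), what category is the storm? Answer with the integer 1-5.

ΔP = 1012 − 929 = 83 mb.
V ≈ 6.2 × 83^0.628 = 6.2 × 16.04 ≈ 99 kt.
99 kt falls in the Category 3 band.

3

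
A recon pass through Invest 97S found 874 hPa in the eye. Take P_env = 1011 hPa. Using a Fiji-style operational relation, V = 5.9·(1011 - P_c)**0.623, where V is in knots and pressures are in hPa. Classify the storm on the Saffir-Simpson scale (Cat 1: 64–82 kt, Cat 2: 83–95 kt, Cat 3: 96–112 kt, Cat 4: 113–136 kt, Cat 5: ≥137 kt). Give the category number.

4

ΔP = 1011 − 874 = 137 hPa.
V ≈ 5.9 × 137^0.623 = 5.9 × 21.44 ≈ 126 kt.
126 kt falls in the Category 4 band.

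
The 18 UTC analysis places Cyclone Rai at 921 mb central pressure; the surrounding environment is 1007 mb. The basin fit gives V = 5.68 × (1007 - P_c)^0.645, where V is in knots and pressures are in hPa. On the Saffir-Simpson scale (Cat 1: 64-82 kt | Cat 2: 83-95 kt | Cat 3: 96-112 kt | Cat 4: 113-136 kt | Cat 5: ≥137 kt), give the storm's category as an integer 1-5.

ΔP = 1007 − 921 = 86 mb.
V ≈ 5.68 × 86^0.645 = 5.68 × 17.69 ≈ 100 kt.
100 kt falls in the Category 3 band.

3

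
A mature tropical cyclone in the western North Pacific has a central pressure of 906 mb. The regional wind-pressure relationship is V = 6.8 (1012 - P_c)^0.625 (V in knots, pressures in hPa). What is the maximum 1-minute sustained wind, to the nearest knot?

125 kt

ΔP = 1012 − 906 = 106 mb.
106^0.625 ≈ 18.442.
V ≈ 6.8 × 18.442 ≈ 125.4 kt.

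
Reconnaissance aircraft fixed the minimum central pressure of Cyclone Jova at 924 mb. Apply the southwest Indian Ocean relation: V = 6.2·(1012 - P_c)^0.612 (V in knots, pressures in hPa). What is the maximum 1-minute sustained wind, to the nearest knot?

ΔP = 1012 − 924 = 88 mb.
88^0.612 ≈ 15.489.
V ≈ 6.2 × 15.489 ≈ 96.0 kt.

96 kt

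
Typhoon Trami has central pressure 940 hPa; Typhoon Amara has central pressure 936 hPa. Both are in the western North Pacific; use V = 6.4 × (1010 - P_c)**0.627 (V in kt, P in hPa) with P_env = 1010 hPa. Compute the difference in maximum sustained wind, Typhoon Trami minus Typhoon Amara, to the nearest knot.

Typhoon Trami: ΔP = 70; V ≈ 6.4 × 70^0.627 ≈ 91.85 kt.
Typhoon Amara: ΔP = 74; V ≈ 6.4 × 74^0.627 ≈ 95.10 kt.
Difference ≈ 91.85 − 95.10 = -3.25 → -3 kt.

-3 kt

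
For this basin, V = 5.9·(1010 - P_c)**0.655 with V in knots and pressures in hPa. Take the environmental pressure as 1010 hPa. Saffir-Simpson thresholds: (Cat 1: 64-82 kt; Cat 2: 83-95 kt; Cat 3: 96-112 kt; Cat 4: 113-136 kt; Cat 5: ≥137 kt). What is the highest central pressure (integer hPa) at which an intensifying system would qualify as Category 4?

919 hPa

Category 4 begins at V = 113 kt.
Required ΔP = (113/5.9)^(1/0.655) = 19.153^1.527 ≈ 90.70 hPa.
P_c ≤ 1010 − 90.70 = 919.30, so the highest integer P_c is 919 hPa.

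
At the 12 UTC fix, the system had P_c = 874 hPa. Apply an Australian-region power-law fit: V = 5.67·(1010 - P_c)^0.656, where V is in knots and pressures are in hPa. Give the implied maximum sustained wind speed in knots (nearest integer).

142 kt

ΔP = 1010 − 874 = 136 hPa.
136^0.656 ≈ 25.096.
V ≈ 5.67 × 25.096 ≈ 142.3 kt.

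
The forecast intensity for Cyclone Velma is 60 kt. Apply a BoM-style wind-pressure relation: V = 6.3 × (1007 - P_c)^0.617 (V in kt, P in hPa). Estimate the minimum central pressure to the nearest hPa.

ΔP = (V / 6.3)^(1/0.617) = (60/6.3)^1.621.
60/6.3 = 9.524; 9.524^1.621 ≈ 38.58 hPa.
P_c = 1007 − 38.58 = 968.42 ≈ 968 hPa.

968 hPa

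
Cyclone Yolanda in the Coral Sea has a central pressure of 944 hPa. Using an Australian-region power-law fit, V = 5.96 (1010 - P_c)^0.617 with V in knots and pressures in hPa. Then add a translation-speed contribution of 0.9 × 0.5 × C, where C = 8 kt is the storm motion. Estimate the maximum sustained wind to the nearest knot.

ΔP = 1010 − 944 = 66 hPa.
66^0.617 ≈ 13.264.
V ≈ 5.96 × 13.264 ≈ 79.1 kt.
Translation term: 0.9 × 0.5 × 8 = 3.6 kt.
Corrected V ≈ 82.7 kt → 83 kt.

83 kt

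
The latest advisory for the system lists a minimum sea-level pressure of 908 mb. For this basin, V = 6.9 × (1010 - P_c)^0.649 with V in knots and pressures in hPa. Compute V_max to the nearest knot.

139 kt

ΔP = 1010 − 908 = 102 mb.
102^0.649 ≈ 20.118.
V ≈ 6.9 × 20.118 ≈ 138.8 kt.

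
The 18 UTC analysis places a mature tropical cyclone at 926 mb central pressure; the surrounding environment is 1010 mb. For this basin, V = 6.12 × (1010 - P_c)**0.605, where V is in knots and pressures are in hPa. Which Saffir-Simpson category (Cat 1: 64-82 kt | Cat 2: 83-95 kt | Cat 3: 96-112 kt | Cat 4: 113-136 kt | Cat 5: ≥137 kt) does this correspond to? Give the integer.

2

ΔP = 1010 − 926 = 84 mb.
V ≈ 6.12 × 84^0.605 = 6.12 × 14.59 ≈ 89 kt.
89 kt falls in the Category 2 band.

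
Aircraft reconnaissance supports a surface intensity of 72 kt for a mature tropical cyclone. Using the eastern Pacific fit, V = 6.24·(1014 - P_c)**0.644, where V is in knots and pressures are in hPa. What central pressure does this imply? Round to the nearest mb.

969 mb

ΔP = (V / 6.24)^(1/0.644) = (72/6.24)^1.553.
72/6.24 = 11.538; 11.538^1.553 ≈ 44.60 mb.
P_c = 1014 − 44.60 = 969.40 ≈ 969 mb.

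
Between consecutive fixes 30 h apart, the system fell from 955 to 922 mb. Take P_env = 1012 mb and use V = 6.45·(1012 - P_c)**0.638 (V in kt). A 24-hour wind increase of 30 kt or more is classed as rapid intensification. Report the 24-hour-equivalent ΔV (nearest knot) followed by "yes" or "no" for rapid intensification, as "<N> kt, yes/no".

V₁: ΔP = 57, V ≈ 6.45 × 57^0.638 ≈ 85.08 kt.
V₂: ΔP = 90, V ≈ 6.45 × 90^0.638 ≈ 113.86 kt.
ΔV over 30 h = 28.78 kt → 24 h equivalent = 28.78 × 24/30 ≈ 23.02 kt.
23 kt < 30 kt ⇒ not rapid intensification.

23 kt, no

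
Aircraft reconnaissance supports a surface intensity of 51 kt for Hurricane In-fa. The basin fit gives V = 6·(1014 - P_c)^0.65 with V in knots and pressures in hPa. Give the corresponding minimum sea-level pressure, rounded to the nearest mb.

ΔP = (V / 6)^(1/0.65) = (51/6)^1.538.
51/6 = 8.500; 8.500^1.538 ≈ 26.91 mb.
P_c = 1014 − 26.91 = 987.09 ≈ 987 mb.

987 mb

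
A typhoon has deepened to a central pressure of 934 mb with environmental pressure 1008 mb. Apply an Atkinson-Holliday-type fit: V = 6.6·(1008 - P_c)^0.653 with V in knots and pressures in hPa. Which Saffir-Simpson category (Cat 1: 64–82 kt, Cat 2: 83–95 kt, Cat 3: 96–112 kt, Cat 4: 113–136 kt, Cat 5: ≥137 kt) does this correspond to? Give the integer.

ΔP = 1008 − 934 = 74 mb.
V ≈ 6.6 × 74^0.653 = 6.6 × 16.62 ≈ 110 kt.
110 kt falls in the Category 3 band.

3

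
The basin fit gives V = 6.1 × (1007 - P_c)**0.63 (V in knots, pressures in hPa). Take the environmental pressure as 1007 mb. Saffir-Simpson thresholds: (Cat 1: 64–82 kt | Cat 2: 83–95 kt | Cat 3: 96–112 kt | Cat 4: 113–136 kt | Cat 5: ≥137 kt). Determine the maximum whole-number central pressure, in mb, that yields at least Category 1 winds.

965 mb

Category 1 begins at V = 64 kt.
Required ΔP = (64/6.1)^(1/0.63) = 10.492^1.587 ≈ 41.73 mb.
P_c ≤ 1007 − 41.73 = 965.27, so the highest integer P_c is 965 mb.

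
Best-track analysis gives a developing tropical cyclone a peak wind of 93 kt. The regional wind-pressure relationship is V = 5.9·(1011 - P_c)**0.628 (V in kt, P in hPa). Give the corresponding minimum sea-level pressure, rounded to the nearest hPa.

930 hPa

ΔP = (V / 5.9)^(1/0.628) = (93/5.9)^1.592.
93/5.9 = 15.763; 15.763^1.592 ≈ 80.73 hPa.
P_c = 1011 − 80.73 = 930.27 ≈ 930 hPa.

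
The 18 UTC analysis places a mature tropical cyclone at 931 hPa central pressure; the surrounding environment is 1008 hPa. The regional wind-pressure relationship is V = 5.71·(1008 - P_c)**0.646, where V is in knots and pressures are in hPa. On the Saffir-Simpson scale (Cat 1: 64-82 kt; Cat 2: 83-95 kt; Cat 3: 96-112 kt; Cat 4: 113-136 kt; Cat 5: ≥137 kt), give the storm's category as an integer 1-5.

2

ΔP = 1008 − 931 = 77 hPa.
V ≈ 5.71 × 77^0.646 = 5.71 × 16.55 ≈ 94 kt.
94 kt falls in the Category 2 band.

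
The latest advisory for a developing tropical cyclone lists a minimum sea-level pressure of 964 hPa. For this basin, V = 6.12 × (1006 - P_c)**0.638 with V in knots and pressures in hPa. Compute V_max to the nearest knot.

66 kt

ΔP = 1006 − 964 = 42 hPa.
42^0.638 ≈ 10.855.
V ≈ 6.12 × 10.855 ≈ 66.4 kt.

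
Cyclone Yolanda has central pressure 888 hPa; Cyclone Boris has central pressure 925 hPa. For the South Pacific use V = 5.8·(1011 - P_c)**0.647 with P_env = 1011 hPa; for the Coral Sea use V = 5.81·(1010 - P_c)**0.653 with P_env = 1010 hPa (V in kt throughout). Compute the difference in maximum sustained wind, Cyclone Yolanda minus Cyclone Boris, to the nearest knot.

Cyclone Yolanda: ΔP = 123; V ≈ 5.8 × 123^0.647 ≈ 130.50 kt.
Cyclone Boris: ΔP = 85; V ≈ 5.81 × 85^0.653 ≈ 105.70 kt.
Difference ≈ 130.50 − 105.70 = 24.80 → 25 kt.

25 kt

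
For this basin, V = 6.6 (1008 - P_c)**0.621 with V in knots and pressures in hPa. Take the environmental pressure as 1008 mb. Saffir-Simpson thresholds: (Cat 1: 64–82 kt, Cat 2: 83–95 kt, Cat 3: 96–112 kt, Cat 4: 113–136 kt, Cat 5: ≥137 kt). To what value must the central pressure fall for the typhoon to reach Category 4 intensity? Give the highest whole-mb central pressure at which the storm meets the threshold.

Category 4 begins at V = 113 kt.
Required ΔP = (113/6.6)^(1/0.621) = 17.121^1.610 ≈ 96.91 mb.
P_c ≤ 1008 − 96.91 = 911.09, so the highest integer P_c is 911 mb.

911 mb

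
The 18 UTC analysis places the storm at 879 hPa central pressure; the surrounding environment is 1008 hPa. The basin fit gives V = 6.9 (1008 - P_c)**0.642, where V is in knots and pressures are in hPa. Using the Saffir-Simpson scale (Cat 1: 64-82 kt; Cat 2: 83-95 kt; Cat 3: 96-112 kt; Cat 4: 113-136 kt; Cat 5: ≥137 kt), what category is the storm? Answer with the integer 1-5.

ΔP = 1008 − 879 = 129 hPa.
V ≈ 6.9 × 129^0.642 = 6.9 × 22.65 ≈ 156 kt.
156 kt falls in the Category 5 band.

5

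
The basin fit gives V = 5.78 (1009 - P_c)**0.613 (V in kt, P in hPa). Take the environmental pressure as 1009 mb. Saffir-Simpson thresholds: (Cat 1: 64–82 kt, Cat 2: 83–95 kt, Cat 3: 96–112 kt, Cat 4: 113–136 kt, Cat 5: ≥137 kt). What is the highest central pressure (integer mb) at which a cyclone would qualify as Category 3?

911 mb

Category 3 begins at V = 96 kt.
Required ΔP = (96/5.78)^(1/0.613) = 16.609^1.631 ≈ 97.90 mb.
P_c ≤ 1009 − 97.90 = 911.10, so the highest integer P_c is 911 mb.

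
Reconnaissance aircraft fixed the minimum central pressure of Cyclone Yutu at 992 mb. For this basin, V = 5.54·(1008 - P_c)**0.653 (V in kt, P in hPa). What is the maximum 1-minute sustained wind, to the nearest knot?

34 kt

ΔP = 1008 − 992 = 16 mb.
16^0.653 ≈ 6.114.
V ≈ 5.54 × 6.114 ≈ 33.9 kt.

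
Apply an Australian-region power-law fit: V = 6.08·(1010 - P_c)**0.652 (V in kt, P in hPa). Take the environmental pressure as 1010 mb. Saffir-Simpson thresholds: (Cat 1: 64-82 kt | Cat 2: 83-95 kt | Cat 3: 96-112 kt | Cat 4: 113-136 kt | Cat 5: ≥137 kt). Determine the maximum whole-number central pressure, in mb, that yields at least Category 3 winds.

Category 3 begins at V = 96 kt.
Required ΔP = (96/6.08)^(1/0.652) = 15.789^1.534 ≈ 68.86 mb.
P_c ≤ 1010 − 68.86 = 941.14, so the highest integer P_c is 941 mb.

941 mb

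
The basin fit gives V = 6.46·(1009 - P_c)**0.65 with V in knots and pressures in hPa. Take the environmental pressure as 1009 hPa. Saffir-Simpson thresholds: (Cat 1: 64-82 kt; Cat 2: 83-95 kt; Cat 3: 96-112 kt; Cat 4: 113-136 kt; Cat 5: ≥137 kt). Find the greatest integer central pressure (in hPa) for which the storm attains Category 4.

927 hPa

Category 4 begins at V = 113 kt.
Required ΔP = (113/6.46)^(1/0.65) = 17.492^1.538 ≈ 81.67 hPa.
P_c ≤ 1009 − 81.67 = 927.33, so the highest integer P_c is 927 hPa.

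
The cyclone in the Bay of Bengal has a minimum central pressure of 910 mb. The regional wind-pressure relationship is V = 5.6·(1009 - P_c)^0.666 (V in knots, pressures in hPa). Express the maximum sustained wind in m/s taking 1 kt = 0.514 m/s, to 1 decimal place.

61.4 m/s

ΔP = 1009 − 910 = 99 mb.
V ≈ 5.6 × 99^0.666 = 5.6 × 21.335 ≈ 119.476 kt.
119.476 × 0.514 ≈ 61.41 m/s → 61.4 m/s.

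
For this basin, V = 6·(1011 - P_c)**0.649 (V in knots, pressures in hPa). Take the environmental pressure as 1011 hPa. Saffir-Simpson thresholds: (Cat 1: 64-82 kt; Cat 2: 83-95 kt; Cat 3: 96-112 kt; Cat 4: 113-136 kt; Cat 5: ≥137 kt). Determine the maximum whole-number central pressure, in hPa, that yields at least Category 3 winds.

Category 3 begins at V = 96 kt.
Required ΔP = (96/6)^(1/0.649) = 16.000^1.541 ≈ 71.67 hPa.
P_c ≤ 1011 − 71.67 = 939.33, so the highest integer P_c is 939 hPa.

939 hPa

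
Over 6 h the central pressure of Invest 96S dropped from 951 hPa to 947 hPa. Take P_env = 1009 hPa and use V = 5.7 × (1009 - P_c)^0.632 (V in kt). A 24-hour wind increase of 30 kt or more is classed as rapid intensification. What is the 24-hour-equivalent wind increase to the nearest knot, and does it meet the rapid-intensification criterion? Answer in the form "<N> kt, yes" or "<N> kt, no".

13 kt, no

V₁: ΔP = 58, V ≈ 5.7 × 58^0.632 ≈ 74.19 kt.
V₂: ΔP = 62, V ≈ 5.7 × 62^0.632 ≈ 77.39 kt.
ΔV over 6 h = 3.20 kt → 24 h equivalent = 3.20 × 24/6 ≈ 12.80 kt.
13 kt < 30 kt ⇒ not rapid intensification.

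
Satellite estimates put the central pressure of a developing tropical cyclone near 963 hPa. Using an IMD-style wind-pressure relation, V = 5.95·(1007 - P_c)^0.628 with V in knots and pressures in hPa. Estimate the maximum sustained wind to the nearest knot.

64 kt

ΔP = 1007 − 963 = 44 hPa.
44^0.628 ≈ 10.767.
V ≈ 5.95 × 10.767 ≈ 64.1 kt.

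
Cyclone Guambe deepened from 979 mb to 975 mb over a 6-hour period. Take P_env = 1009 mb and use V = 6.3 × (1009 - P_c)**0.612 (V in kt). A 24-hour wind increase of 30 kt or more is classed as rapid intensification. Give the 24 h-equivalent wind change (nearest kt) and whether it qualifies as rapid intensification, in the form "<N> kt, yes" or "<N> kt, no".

V₁: ΔP = 30, V ≈ 6.3 × 30^0.612 ≈ 50.51 kt.
V₂: ΔP = 34, V ≈ 6.3 × 34^0.612 ≈ 54.53 kt.
ΔV over 6 h = 4.02 kt → 24 h equivalent = 4.02 × 24/6 ≈ 16.08 kt.
16 kt < 30 kt ⇒ not rapid intensification.

16 kt, no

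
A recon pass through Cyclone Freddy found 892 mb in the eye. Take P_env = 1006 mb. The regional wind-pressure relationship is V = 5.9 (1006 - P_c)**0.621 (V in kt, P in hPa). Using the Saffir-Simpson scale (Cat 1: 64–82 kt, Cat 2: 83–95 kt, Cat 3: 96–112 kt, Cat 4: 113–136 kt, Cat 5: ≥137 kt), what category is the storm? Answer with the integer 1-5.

ΔP = 1006 − 892 = 114 mb.
V ≈ 5.9 × 114^0.621 = 5.9 × 18.94 ≈ 112 kt.
112 kt falls in the Category 3 band.

3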